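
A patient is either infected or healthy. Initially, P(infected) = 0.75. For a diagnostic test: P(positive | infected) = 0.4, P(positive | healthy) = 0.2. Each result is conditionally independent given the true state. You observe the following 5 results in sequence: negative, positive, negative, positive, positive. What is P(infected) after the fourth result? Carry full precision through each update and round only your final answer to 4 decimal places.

0.8710

After 'negative': P(infected) = 0.6·0.7500 / (0.6·0.7500 + 0.8·0.2500) ≈ 0.6923
After 'positive': P(infected) = 0.4·0.6923 / (0.4·0.6923 + 0.2·0.3077) ≈ 0.8182
After 'negative': P(infected) = 0.6·0.8182 / (0.6·0.8182 + 0.8·0.1818) ≈ 0.7714
After 'positive': P(infected) = 0.4·0.7714 / (0.4·0.7714 + 0.2·0.2286) ≈ 0.8710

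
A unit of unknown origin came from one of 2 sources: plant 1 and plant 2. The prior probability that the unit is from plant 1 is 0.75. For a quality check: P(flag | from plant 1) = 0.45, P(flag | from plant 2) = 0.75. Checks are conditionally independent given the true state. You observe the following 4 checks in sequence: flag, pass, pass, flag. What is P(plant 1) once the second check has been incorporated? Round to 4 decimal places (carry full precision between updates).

After 'flag': P(plant 1) = 0.45·0.7500 / (0.45·0.7500 + 0.75·0.2500) ≈ 0.6429
After 'pass': P(plant 1) = 0.55·0.6429 / (0.55·0.6429 + 0.25·0.3571) ≈ 0.7984

0.7984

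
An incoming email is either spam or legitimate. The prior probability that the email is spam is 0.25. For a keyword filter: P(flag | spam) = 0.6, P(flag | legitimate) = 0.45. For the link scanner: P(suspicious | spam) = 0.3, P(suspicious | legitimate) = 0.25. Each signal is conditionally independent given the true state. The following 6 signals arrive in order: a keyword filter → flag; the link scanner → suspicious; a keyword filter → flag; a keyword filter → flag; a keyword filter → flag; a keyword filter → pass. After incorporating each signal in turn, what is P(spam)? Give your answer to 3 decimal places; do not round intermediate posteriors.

0.479

After a keyword filter='flag': P(spam) = 0.6·0.2500 / (0.6·0.2500 + 0.45·0.7500) ≈ 0.3077
After the link scanner='suspicious': P(spam) = 0.3·0.3077 / (0.3·0.3077 + 0.25·0.6923) ≈ 0.3478
After a keyword filter='flag': P(spam) = 0.6·0.3478 / (0.6·0.3478 + 0.45·0.6522) ≈ 0.4156
After a keyword filter='flag': P(spam) = 0.6·0.4156 / (0.6·0.4156 + 0.45·0.5844) ≈ 0.4867
After a keyword filter='flag': P(spam) = 0.6·0.4867 / (0.6·0.4867 + 0.45·0.5133) ≈ 0.5583
After a keyword filter='pass': P(spam) = 0.4·0.5583 / (0.4·0.5583 + 0.55·0.4417) ≈ 0.4790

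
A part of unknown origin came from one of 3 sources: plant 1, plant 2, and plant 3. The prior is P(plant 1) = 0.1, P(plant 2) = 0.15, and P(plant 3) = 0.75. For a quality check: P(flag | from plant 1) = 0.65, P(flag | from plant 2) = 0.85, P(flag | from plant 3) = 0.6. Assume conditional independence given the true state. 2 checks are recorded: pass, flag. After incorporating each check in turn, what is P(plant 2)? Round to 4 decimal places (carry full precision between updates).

0.0862

Apply Bayes' rule sequentially, carrying P(plant 2) forward.
After 'pass': normaliser = 0.35·0.1000 + 0.15·0.1500 + 0.4·0.7500; P(plant 1) ≈ 0.0979, P(plant 2) ≈ 0.0629, P(plant 3) ≈ 0.8392
After 'flag': normaliser = 0.65·0.0979 + 0.85·0.0629 + 0.6·0.8392; P(plant 1) ≈ 0.1025, P(plant 2) ≈ 0.0862, P(plant 3) ≈ 0.8113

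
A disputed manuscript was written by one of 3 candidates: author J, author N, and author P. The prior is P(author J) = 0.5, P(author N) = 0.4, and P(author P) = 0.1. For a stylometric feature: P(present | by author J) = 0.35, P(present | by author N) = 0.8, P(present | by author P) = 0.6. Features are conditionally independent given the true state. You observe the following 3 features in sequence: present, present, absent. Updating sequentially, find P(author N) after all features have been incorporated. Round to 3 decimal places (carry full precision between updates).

Each posterior becomes the prior for the next update.
After 'present': normaliser = 0.35·0.5000 + 0.8·0.4000 + 0.6·0.1000; P(author J) ≈ 0.3153, P(author N) ≈ 0.5766, P(author P) ≈ 0.1081
After 'present': normaliser = 0.35·0.3153 + 0.8·0.5766 + 0.6·0.1081; P(author J) ≈ 0.1734, P(author N) ≈ 0.7247, P(author P) ≈ 0.1019
After 'absent': normaliser = 0.65·0.1734 + 0.2·0.7247 + 0.4·0.1019; P(author J) ≈ 0.3777, P(author N) ≈ 0.4857, P(author P) ≈ 0.1366

0.486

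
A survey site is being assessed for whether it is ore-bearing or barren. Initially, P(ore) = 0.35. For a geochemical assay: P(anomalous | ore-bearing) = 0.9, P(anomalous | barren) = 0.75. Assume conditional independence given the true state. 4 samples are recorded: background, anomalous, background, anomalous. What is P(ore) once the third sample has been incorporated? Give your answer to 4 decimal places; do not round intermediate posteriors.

0.0937

After 'background': P(ore) = 0.1·0.3500 / (0.1·0.3500 + 0.25·0.6500) ≈ 0.1772
After 'anomalous': P(ore) = 0.9·0.1772 / (0.9·0.1772 + 0.75·0.8228) ≈ 0.2054
After 'background': P(ore) = 0.1·0.2054 / (0.1·0.2054 + 0.25·0.7946) ≈ 0.0937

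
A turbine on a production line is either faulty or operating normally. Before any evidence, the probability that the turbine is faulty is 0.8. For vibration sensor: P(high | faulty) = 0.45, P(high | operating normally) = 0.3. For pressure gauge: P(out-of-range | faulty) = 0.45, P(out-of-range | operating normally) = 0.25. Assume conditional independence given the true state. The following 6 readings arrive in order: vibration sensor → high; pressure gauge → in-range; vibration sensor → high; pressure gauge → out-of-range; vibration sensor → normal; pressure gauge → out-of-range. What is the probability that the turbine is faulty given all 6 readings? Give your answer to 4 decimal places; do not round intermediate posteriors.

Apply Bayes' rule sequentially, carrying P(faulty) forward.
After vibration sensor='high': P(faulty) = 0.45·0.8000 / (0.45·0.8000 + 0.3·0.2000) ≈ 0.8571
After pressure gauge='in-range': P(faulty) = 0.55·0.8571 / (0.55·0.8571 + 0.75·0.1429) ≈ 0.8148
After vibration sensor='high': P(faulty) = 0.45·0.8148 / (0.45·0.8148 + 0.3·0.1852) ≈ 0.8684
After pressure gauge='out-of-range': P(faulty) = 0.45·0.8684 / (0.45·0.8684 + 0.25·0.1316) ≈ 0.9224
After vibration sensor='normal': P(faulty) = 0.55·0.9224 / (0.55·0.9224 + 0.7·0.0776) ≈ 0.9032
After pressure gauge='out-of-range': P(faulty) = 0.45·0.9032 / (0.45·0.9032 + 0.25·0.0968) ≈ 0.9438

0.9438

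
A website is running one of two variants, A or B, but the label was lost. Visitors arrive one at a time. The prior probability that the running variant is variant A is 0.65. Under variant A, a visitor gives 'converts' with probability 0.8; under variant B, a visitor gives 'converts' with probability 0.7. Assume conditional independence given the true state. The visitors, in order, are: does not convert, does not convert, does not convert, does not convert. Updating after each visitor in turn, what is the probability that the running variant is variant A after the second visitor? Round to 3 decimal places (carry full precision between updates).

0.452

After 'does not convert': P(A) = 0.2·0.6500 / (0.2·0.6500 + 0.3·0.3500) ≈ 0.5532
After 'does not convert': P(A) = 0.2·0.5532 / (0.2·0.5532 + 0.3·0.4468) ≈ 0.4522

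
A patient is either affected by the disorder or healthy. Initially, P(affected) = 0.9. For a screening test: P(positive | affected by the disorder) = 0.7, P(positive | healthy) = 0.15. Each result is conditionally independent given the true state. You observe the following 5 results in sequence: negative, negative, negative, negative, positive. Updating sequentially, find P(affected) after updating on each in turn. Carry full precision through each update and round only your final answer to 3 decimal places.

After 'negative': P(affected) = 0.3·0.9000 / (0.3·0.9000 + 0.85·0.1000) ≈ 0.7606
After 'negative': P(affected) = 0.3·0.7606 / (0.3·0.7606 + 0.85·0.2394) ≈ 0.5285
After 'negative': P(affected) = 0.3·0.5285 / (0.3·0.5285 + 0.85·0.4715) ≈ 0.2835
After 'negative': P(affected) = 0.3·0.2835 / (0.3·0.2835 + 0.85·0.7165) ≈ 0.1225
After 'positive': P(affected) = 0.7·0.1225 / (0.7·0.1225 + 0.15·0.8775) ≈ 0.3946

0.395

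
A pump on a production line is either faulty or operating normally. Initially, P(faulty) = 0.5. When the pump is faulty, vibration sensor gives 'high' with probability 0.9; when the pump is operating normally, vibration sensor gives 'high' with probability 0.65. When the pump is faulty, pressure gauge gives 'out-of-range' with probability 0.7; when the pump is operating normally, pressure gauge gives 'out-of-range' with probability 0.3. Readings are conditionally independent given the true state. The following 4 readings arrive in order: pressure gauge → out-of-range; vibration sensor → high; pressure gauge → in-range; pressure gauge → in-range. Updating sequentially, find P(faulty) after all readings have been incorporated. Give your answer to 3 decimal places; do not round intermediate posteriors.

After pressure gauge='out-of-range': P(faulty) = 0.7·0.5000 / (0.7·0.5000 + 0.3·0.5000) ≈ 0.7000
After vibration sensor='high': P(faulty) = 0.9·0.7000 / (0.9·0.7000 + 0.65·0.3000) ≈ 0.7636
After pressure gauge='in-range': P(faulty) = 0.3·0.7636 / (0.3·0.7636 + 0.7·0.2364) ≈ 0.5806
After pressure gauge='in-range': P(faulty) = 0.3·0.5806 / (0.3·0.5806 + 0.7·0.4194) ≈ 0.3724

0.372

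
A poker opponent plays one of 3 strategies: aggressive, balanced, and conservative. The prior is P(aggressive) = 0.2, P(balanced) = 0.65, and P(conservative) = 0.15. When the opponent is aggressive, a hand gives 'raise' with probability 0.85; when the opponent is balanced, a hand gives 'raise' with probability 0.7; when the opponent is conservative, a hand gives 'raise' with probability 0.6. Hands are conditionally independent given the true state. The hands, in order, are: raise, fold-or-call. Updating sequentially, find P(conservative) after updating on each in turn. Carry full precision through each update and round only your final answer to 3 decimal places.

0.182

After 'raise': normaliser = 0.85·0.2000 + 0.7·0.6500 + 0.6·0.1500; P(aggressive) ≈ 0.2378, P(balanced) ≈ 0.6364, P(conservative) ≈ 0.1259
After 'fold-or-call': normaliser = 0.15·0.2378 + 0.3·0.6364 + 0.4·0.1259; P(aggressive) ≈ 0.1288, P(balanced) ≈ 0.6894, P(conservative) ≈ 0.1818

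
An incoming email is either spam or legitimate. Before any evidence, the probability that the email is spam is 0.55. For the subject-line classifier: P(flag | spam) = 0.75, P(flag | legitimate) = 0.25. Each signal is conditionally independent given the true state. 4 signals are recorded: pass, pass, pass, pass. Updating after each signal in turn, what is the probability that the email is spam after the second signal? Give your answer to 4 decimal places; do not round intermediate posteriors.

Each posterior becomes the prior for the next update.
After 'pass': P(spam) = 0.25·0.5500 / (0.25·0.5500 + 0.75·0.4500) ≈ 0.2895
After 'pass': P(spam) = 0.25·0.2895 / (0.25·0.2895 + 0.75·0.7105) ≈ 0.1196

0.1196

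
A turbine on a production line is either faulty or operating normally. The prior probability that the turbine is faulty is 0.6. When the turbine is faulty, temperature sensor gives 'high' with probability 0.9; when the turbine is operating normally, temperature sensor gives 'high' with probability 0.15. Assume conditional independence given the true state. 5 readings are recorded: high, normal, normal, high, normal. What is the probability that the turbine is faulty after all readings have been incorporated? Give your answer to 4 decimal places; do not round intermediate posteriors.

Each posterior becomes the prior for the next update.
After 'high': P(faulty) = 0.9·0.6000 / (0.9·0.6000 + 0.15·0.4000) ≈ 0.9000
After 'normal': P(faulty) = 0.1·0.9000 / (0.1·0.9000 + 0.85·0.1000) ≈ 0.5143
After 'normal': P(faulty) = 0.1·0.5143 / (0.1·0.5143 + 0.85·0.4857) ≈ 0.1108
After 'high': P(faulty) = 0.9·0.1108 / (0.9·0.1108 + 0.15·0.8892) ≈ 0.4277
After 'normal': P(faulty) = 0.1·0.4277 / (0.1·0.4277 + 0.85·0.5723) ≈ 0.0808

0.0808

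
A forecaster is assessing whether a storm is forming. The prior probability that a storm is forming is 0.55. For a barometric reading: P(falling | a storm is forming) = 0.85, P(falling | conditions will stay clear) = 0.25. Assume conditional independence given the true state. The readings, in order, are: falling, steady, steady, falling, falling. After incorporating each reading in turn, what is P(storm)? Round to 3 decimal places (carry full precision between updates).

0.658

Apply Bayes' rule sequentially, carrying P(storm) forward.
After 'falling': P(storm) = 0.85·0.5500 / (0.85·0.5500 + 0.25·0.4500) ≈ 0.8060
After 'steady': P(storm) = 0.15·0.8060 / (0.15·0.8060 + 0.75·0.1940) ≈ 0.4539
After 'steady': P(storm) = 0.15·0.4539 / (0.15·0.4539 + 0.75·0.5461) ≈ 0.1425
After 'falling': P(storm) = 0.85·0.1425 / (0.85·0.1425 + 0.25·0.8575) ≈ 0.3611
After 'falling': P(storm) = 0.85·0.3611 / (0.85·0.3611 + 0.25·0.6389) ≈ 0.6577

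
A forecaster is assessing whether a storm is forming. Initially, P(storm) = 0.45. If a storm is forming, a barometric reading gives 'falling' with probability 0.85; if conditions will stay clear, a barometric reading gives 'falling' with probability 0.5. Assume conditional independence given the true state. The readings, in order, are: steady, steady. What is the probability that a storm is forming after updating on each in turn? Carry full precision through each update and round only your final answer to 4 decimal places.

0.0686

Each posterior becomes the prior for the next update.
After 'steady': P(storm) = 0.15·0.4500 / (0.15·0.4500 + 0.5·0.5500) ≈ 0.1971
After 'steady': P(storm) = 0.15·0.1971 / (0.15·0.1971 + 0.5·0.8029) ≈ 0.0686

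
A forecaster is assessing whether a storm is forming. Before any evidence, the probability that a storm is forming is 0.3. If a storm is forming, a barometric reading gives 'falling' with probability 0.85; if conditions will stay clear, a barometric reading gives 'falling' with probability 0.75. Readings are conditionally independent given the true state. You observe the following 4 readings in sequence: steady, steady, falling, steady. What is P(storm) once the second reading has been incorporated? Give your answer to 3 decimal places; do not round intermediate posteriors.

After 'steady': P(storm) = 0.15·0.3000 / (0.15·0.3000 + 0.25·0.7000) ≈ 0.2045
After 'steady': P(storm) = 0.15·0.2045 / (0.15·0.2045 + 0.25·0.7955) ≈ 0.1337

0.134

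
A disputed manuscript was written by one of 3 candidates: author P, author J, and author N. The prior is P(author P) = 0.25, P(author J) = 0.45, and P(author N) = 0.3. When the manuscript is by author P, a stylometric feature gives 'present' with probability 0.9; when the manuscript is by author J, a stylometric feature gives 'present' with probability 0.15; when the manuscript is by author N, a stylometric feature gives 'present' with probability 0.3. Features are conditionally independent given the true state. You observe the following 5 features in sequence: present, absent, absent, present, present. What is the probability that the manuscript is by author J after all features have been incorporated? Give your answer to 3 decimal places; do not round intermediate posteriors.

After 'present': normaliser = 0.9·0.2500 + 0.15·0.4500 + 0.3·0.3000; P(author P) ≈ 0.5882, P(author J) ≈ 0.1765, P(author N) ≈ 0.2353
After 'absent': normaliser = 0.1·0.5882 + 0.85·0.1765 + 0.7·0.2353; P(author P) ≈ 0.1575, P(author J) ≈ 0.4016, P(author N) ≈ 0.4409
After 'absent': normaliser = 0.1·0.1575 + 0.85·0.4016 + 0.7·0.4409; P(author P) ≈ 0.0237, P(author J) ≈ 0.5127, P(author N) ≈ 0.4636
After 'present': normaliser = 0.9·0.0237 + 0.15·0.5127 + 0.3·0.4636; P(author P) ≈ 0.0897, P(author J) ≈ 0.3241, P(author N) ≈ 0.5862
After 'present': normaliser = 0.9·0.0897 + 0.15·0.3241 + 0.3·0.5862; P(author P) ≈ 0.2646, P(author J) ≈ 0.1593, P(author N) ≈ 0.5762

0.159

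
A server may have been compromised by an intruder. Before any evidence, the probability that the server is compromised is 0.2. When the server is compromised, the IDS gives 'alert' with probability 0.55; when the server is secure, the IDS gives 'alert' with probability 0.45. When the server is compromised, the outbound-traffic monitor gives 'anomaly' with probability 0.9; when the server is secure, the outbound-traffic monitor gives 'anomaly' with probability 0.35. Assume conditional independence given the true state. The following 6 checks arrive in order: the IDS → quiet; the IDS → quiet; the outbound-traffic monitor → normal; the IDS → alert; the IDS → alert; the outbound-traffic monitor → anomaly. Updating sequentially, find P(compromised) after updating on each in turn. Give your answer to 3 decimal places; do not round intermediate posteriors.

After the IDS='quiet': P(compromised) = 0.45·0.2000 / (0.45·0.2000 + 0.55·0.8000) ≈ 0.1698
After the IDS='quiet': P(compromised) = 0.45·0.1698 / (0.45·0.1698 + 0.55·0.8302) ≈ 0.1434
After the outbound-traffic monitor='normal': P(compromised) = 0.1·0.1434 / (0.1·0.1434 + 0.65·0.8566) ≈ 0.0251
After the IDS='alert': P(compromised) = 0.55·0.0251 / (0.55·0.0251 + 0.45·0.9749) ≈ 0.0305
After the IDS='alert': P(compromised) = 0.55·0.0305 / (0.55·0.0305 + 0.45·0.9695) ≈ 0.0370
After the outbound-traffic monitor='anomaly': P(compromised) = 0.9·0.0370 / (0.9·0.0370 + 0.35·0.9630) ≈ 0.0900

0.090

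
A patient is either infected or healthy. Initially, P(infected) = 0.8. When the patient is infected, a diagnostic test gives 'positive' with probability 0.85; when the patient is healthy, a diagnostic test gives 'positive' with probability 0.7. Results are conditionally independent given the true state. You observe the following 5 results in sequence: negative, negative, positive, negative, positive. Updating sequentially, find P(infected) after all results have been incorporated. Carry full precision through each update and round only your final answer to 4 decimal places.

0.4244

After 'negative': P(infected) = 0.15·0.8000 / (0.15·0.8000 + 0.3·0.2000) ≈ 0.6667
After 'negative': P(infected) = 0.15·0.6667 / (0.15·0.6667 + 0.3·0.3333) ≈ 0.5000
After 'positive': P(infected) = 0.85·0.5000 / (0.85·0.5000 + 0.7·0.5000) ≈ 0.5484
After 'negative': P(infected) = 0.15·0.5484 / (0.15·0.5484 + 0.3·0.4516) ≈ 0.3778
After 'positive': P(infected) = 0.85·0.3778 / (0.85·0.3778 + 0.7·0.6222) ≈ 0.4244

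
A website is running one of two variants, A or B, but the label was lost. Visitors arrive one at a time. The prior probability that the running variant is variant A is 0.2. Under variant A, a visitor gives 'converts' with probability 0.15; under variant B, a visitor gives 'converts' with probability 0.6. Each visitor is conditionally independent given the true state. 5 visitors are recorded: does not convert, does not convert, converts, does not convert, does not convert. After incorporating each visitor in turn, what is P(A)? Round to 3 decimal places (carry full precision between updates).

0.560

After 'does not convert': P(A) = 0.85·0.2000 / (0.85·0.2000 + 0.4·0.8000) ≈ 0.3469
After 'does not convert': P(A) = 0.85·0.3469 / (0.85·0.3469 + 0.4·0.6531) ≈ 0.5303
After 'converts': P(A) = 0.15·0.5303 / (0.15·0.5303 + 0.6·0.4697) ≈ 0.2201
After 'does not convert': P(A) = 0.85·0.2201 / (0.85·0.2201 + 0.4·0.7799) ≈ 0.3749
After 'does not convert': P(A) = 0.85·0.3749 / (0.85·0.3749 + 0.4·0.6251) ≈ 0.5603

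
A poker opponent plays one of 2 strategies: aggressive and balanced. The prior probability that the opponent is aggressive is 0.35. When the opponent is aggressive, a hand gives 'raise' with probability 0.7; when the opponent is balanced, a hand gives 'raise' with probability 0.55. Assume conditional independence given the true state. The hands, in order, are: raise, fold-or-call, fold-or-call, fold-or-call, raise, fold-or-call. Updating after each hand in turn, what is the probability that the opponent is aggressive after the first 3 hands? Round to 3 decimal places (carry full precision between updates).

Each posterior becomes the prior for the next update.
After 'raise': P(aggressive) = 0.7·0.3500 / (0.7·0.3500 + 0.55·0.6500) ≈ 0.4066
After 'fold-or-call': P(aggressive) = 0.3·0.4066 / (0.3·0.4066 + 0.45·0.5934) ≈ 0.3136
After 'fold-or-call': P(aggressive) = 0.3·0.3136 / (0.3·0.3136 + 0.45·0.6864) ≈ 0.2335

0.233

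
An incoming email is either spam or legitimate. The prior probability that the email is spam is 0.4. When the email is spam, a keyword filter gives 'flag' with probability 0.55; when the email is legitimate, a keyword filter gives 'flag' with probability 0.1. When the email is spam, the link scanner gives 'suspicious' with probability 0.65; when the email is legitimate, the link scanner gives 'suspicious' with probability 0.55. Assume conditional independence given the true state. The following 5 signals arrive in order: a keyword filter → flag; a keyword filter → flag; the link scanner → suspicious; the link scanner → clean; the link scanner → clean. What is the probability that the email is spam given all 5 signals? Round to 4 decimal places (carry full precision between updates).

0.9351

After a keyword filter='flag': P(spam) = 0.55·0.4000 / (0.55·0.4000 + 0.1·0.6000) ≈ 0.7857
After a keyword filter='flag': P(spam) = 0.55·0.7857 / (0.55·0.7857 + 0.1·0.2143) ≈ 0.9528
After the link scanner='suspicious': P(spam) = 0.65·0.9528 / (0.65·0.9528 + 0.55·0.0472) ≈ 0.9597
After the link scanner='clean': P(spam) = 0.35·0.9597 / (0.35·0.9597 + 0.45·0.0403) ≈ 0.9488
After the link scanner='clean': P(spam) = 0.35·0.9488 / (0.35·0.9488 + 0.45·0.0512) ≈ 0.9351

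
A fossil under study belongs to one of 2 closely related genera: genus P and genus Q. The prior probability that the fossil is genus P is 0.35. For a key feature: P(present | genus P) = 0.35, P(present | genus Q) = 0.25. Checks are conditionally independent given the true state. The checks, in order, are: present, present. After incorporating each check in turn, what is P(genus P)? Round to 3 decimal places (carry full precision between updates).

After 'present': P(genus P) = 0.35·0.3500 / (0.35·0.3500 + 0.25·0.6500) ≈ 0.4298
After 'present': P(genus P) = 0.35·0.4298 / (0.35·0.4298 + 0.25·0.5702) ≈ 0.5135

0.513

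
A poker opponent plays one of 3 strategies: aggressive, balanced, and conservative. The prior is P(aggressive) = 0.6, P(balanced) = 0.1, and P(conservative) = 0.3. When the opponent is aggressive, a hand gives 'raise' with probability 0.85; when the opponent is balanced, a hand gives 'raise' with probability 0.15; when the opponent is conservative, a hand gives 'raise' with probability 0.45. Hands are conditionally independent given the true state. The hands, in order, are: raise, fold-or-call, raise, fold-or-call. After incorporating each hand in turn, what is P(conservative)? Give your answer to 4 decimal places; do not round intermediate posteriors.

Each posterior becomes the prior for the next update.
After 'raise': normaliser = 0.85·0.6000 + 0.15·0.1000 + 0.45·0.3000; P(aggressive) ≈ 0.7727, P(balanced) ≈ 0.0227, P(conservative) ≈ 0.2045
After 'fold-or-call': normaliser = 0.15·0.7727 + 0.85·0.0227 + 0.55·0.2045; P(aggressive) ≈ 0.4679, P(balanced) ≈ 0.0780, P(conservative) ≈ 0.4541
After 'raise': normaliser = 0.85·0.4679 + 0.15·0.0780 + 0.45·0.4541; P(aggressive) ≈ 0.6480, P(balanced) ≈ 0.0191, P(conservative) ≈ 0.3330
After 'fold-or-call': normaliser = 0.15·0.6480 + 0.85·0.0191 + 0.55·0.3330; P(aggressive) ≈ 0.3278, P(balanced) ≈ 0.0546, P(conservative) ≈ 0.6176

0.6176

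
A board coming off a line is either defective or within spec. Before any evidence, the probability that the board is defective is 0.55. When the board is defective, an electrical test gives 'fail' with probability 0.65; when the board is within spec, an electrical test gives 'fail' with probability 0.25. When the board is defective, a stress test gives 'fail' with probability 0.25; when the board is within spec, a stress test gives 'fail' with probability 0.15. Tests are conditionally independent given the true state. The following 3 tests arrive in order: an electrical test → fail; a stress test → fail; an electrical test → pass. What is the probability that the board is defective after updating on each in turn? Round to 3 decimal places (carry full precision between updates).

0.712

Each posterior becomes the prior for the next update.
After an electrical test='fail': P(defective) = 0.65·0.5500 / (0.65·0.5500 + 0.25·0.4500) ≈ 0.7606
After a stress test='fail': P(defective) = 0.25·0.7606 / (0.25·0.7606 + 0.15·0.2394) ≈ 0.8412
After an electrical test='pass': P(defective) = 0.35·0.8412 / (0.35·0.8412 + 0.75·0.1588) ≈ 0.7119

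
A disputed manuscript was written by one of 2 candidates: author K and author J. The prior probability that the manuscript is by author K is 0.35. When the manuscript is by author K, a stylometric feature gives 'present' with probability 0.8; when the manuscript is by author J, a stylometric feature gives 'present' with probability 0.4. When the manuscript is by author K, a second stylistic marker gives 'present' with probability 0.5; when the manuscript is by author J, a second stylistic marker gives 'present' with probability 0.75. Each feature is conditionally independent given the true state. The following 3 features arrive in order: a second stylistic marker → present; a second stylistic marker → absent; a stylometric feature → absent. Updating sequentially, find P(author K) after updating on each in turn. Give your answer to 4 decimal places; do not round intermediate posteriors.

0.1931

Each posterior becomes the prior for the next update.
After a second stylistic marker='present': P(author K) = 0.5·0.3500 / (0.5·0.3500 + 0.75·0.6500) ≈ 0.2642
After a second stylistic marker='absent': P(author K) = 0.5·0.2642 / (0.5·0.2642 + 0.25·0.7358) ≈ 0.4179
After a stylometric feature='absent': P(author K) = 0.2·0.4179 / (0.2·0.4179 + 0.6·0.5821) ≈ 0.1931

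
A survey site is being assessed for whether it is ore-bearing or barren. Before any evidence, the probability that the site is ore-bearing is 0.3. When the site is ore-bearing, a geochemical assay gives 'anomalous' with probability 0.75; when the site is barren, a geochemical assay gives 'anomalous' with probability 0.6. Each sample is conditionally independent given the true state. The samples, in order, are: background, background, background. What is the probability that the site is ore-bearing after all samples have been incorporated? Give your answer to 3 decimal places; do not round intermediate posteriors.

0.095

After 'background': P(ore) = 0.25·0.3000 / (0.25·0.3000 + 0.4·0.7000) ≈ 0.2113
After 'background': P(ore) = 0.25·0.2113 / (0.25·0.2113 + 0.4·0.7887) ≈ 0.1434
After 'background': P(ore) = 0.25·0.1434 / (0.25·0.1434 + 0.4·0.8566) ≈ 0.0947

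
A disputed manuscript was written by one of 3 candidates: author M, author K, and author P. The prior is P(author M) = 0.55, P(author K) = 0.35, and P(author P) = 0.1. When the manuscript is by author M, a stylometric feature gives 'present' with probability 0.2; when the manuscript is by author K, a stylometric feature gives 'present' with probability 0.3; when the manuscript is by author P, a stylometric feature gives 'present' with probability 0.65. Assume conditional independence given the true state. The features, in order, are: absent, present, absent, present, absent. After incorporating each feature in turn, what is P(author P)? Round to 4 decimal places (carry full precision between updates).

0.0759

After 'absent': normaliser = 0.8·0.5500 + 0.7·0.3500 + 0.35·0.1000; P(author M) ≈ 0.6111, P(author K) ≈ 0.3403, P(author P) ≈ 0.0486
After 'present': normaliser = 0.2·0.6111 + 0.3·0.3403 + 0.65·0.0486; P(author M) ≈ 0.4776, P(author K) ≈ 0.3989, P(author P) ≈ 0.1235
After 'absent': normaliser = 0.8·0.4776 + 0.7·0.3989 + 0.35·0.1235; P(author M) ≈ 0.5423, P(author K) ≈ 0.3963, P(author P) ≈ 0.0613
After 'present': normaliser = 0.2·0.5423 + 0.3·0.3963 + 0.65·0.0613; P(author M) ≈ 0.4059, P(author K) ≈ 0.4449, P(author P) ≈ 0.1492
After 'absent': normaliser = 0.8·0.4059 + 0.7·0.4449 + 0.35·0.1492; P(author M) ≈ 0.4717, P(author K) ≈ 0.4525, P(author P) ≈ 0.0759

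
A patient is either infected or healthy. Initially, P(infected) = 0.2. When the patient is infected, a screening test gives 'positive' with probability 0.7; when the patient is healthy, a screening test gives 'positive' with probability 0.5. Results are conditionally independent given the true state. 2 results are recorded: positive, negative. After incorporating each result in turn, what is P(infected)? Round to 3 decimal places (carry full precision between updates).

After 'positive': P(infected) = 0.7·0.2000 / (0.7·0.2000 + 0.5·0.8000) ≈ 0.2593
After 'negative': P(infected) = 0.3·0.2593 / (0.3·0.2593 + 0.5·0.7407) ≈ 0.1736

0.174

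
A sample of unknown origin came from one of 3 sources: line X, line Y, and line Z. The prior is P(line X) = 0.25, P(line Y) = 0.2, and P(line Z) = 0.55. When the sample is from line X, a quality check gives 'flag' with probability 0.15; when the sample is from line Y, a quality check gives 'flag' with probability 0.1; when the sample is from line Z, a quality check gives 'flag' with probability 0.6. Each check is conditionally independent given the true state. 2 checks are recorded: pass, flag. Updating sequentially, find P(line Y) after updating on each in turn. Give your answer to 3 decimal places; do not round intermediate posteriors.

After 'pass': normaliser = 0.85·0.2500 + 0.9·0.2000 + 0.4·0.5500; P(line X) ≈ 0.3469, P(line Y) ≈ 0.2939, P(line Z) ≈ 0.3592
After 'flag': normaliser = 0.15·0.3469 + 0.1·0.2939 + 0.6·0.3592; P(line X) ≈ 0.1753, P(line Y) ≈ 0.0990, P(line Z) ≈ 0.7258

0.099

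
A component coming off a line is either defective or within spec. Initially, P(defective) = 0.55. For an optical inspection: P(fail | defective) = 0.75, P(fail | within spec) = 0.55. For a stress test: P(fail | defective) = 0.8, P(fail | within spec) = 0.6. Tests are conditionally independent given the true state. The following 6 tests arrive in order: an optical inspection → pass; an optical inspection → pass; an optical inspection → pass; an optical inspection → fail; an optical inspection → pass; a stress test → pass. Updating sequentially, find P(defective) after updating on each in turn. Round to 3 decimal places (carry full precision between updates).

0.074

Each posterior becomes the prior for the next update.
After an optical inspection='pass': P(defective) = 0.25·0.5500 / (0.25·0.5500 + 0.45·0.4500) ≈ 0.4044
After an optical inspection='pass': P(defective) = 0.25·0.4044 / (0.25·0.4044 + 0.45·0.5956) ≈ 0.2739
After an optical inspection='pass': P(defective) = 0.25·0.2739 / (0.25·0.2739 + 0.45·0.7261) ≈ 0.1733
After an optical inspection='fail': P(defective) = 0.75·0.1733 / (0.75·0.1733 + 0.55·0.8267) ≈ 0.2223
After an optical inspection='pass': P(defective) = 0.25·0.2223 / (0.25·0.2223 + 0.45·0.7777) ≈ 0.1370
After a stress test='pass': P(defective) = 0.2·0.1370 / (0.2·0.1370 + 0.4·0.8630) ≈ 0.0735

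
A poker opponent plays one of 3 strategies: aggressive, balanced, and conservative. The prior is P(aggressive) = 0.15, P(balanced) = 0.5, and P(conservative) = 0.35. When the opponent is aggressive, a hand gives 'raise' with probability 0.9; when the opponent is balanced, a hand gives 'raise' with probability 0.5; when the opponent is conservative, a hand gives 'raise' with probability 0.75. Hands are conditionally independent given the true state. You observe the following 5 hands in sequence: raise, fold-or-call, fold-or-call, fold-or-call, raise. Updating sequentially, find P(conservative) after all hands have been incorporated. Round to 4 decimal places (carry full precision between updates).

0.1634

Each posterior becomes the prior for the next update.
After 'raise': normaliser = 0.9·0.1500 + 0.5·0.5000 + 0.75·0.3500; P(aggressive) ≈ 0.2085, P(balanced) ≈ 0.3861, P(conservative) ≈ 0.4054
After 'fold-or-call': normaliser = 0.1·0.2085 + 0.5·0.3861 + 0.25·0.4054; P(aggressive) ≈ 0.0661, P(balanced) ≈ 0.6124, P(conservative) ≈ 0.3215
After 'fold-or-call': normaliser = 0.1·0.0661 + 0.5·0.6124 + 0.25·0.3215; P(aggressive) ≈ 0.0168, P(balanced) ≈ 0.7788, P(conservative) ≈ 0.2044
After 'fold-or-call': normaliser = 0.1·0.0168 + 0.5·0.7788 + 0.25·0.2044; P(aggressive) ≈ 0.0038, P(balanced) ≈ 0.8806, P(conservative) ≈ 0.1156
After 'raise': normaliser = 0.9·0.0038 + 0.5·0.8806 + 0.75·0.1156; P(aggressive) ≈ 0.0065, P(balanced) ≈ 0.8301, P(conservative) ≈ 0.1634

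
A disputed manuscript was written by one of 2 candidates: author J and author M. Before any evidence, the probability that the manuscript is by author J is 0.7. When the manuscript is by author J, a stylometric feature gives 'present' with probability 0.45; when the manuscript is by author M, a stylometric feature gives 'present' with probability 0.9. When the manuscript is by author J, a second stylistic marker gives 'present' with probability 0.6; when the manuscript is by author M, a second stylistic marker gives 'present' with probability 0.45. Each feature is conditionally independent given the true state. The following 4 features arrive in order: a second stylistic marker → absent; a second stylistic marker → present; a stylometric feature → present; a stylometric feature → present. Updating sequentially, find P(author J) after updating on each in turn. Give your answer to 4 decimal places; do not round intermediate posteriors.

Each posterior becomes the prior for the next update.
After a second stylistic marker='absent': P(author J) = 0.4·0.7000 / (0.4·0.7000 + 0.55·0.3000) ≈ 0.6292
After a second stylistic marker='present': P(author J) = 0.6·0.6292 / (0.6·0.6292 + 0.45·0.3708) ≈ 0.6935
After a stylometric feature='present': P(author J) = 0.45·0.6935 / (0.45·0.6935 + 0.9·0.3065) ≈ 0.5308
After a stylometric feature='present': P(author J) = 0.45·0.5308 / (0.45·0.5308 + 0.9·0.4692) ≈ 0.3613

0.3613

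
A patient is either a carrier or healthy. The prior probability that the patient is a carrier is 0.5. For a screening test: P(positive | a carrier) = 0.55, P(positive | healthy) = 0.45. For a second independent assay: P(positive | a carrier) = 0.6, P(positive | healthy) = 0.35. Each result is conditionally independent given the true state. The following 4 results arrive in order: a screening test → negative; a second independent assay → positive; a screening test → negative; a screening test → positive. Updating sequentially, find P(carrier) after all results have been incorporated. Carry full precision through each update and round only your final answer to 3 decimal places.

0.584

After a screening test='negative': P(carrier) = 0.45·0.5000 / (0.45·0.5000 + 0.55·0.5000) ≈ 0.4500
After a second independent assay='positive': P(carrier) = 0.6·0.4500 / (0.6·0.4500 + 0.35·0.5500) ≈ 0.5838
After a screening test='negative': P(carrier) = 0.45·0.5838 / (0.45·0.5838 + 0.55·0.4162) ≈ 0.5344
After a screening test='positive': P(carrier) = 0.55·0.5344 / (0.55·0.5344 + 0.45·0.4656) ≈ 0.5838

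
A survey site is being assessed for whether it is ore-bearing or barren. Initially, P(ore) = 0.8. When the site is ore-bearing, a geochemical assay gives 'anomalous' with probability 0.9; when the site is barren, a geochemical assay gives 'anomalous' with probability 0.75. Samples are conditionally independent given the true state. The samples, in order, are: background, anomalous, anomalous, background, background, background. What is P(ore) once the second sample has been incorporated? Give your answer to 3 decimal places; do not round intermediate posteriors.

Each posterior becomes the prior for the next update.
After 'background': P(ore) = 0.1·0.8000 / (0.1·0.8000 + 0.25·0.2000) ≈ 0.6154
After 'anomalous': P(ore) = 0.9·0.6154 / (0.9·0.6154 + 0.75·0.3846) ≈ 0.6575

0.658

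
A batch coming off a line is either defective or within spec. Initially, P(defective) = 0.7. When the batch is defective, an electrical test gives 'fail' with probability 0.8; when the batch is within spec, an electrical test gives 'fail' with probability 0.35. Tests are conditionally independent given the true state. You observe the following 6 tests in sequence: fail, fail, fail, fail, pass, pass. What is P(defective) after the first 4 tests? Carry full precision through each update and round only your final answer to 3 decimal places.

0.985

After 'fail': P(defective) = 0.8·0.7000 / (0.8·0.7000 + 0.35·0.3000) ≈ 0.8421
After 'fail': P(defective) = 0.8·0.8421 / (0.8·0.8421 + 0.35·0.1579) ≈ 0.9242
After 'fail': P(defective) = 0.8·0.9242 / (0.8·0.9242 + 0.35·0.0758) ≈ 0.9654
After 'fail': P(defective) = 0.8·0.9654 / (0.8·0.9654 + 0.35·0.0346) ≈ 0.9845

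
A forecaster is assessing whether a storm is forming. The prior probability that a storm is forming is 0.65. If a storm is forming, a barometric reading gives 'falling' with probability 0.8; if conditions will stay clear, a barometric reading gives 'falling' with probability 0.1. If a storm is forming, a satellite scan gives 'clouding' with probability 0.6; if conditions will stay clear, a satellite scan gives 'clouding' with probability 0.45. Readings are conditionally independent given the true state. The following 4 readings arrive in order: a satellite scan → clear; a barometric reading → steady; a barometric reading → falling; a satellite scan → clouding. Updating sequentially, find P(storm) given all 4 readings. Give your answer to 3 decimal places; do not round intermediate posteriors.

0.762

Each posterior becomes the prior for the next update.
After a satellite scan='clear': P(storm) = 0.4·0.6500 / (0.4·0.6500 + 0.55·0.3500) ≈ 0.5746
After a barometric reading='steady': P(storm) = 0.2·0.5746 / (0.2·0.5746 + 0.9·0.4254) ≈ 0.2309
After a barometric reading='falling': P(storm) = 0.8·0.2309 / (0.8·0.2309 + 0.1·0.7691) ≈ 0.7060
After a satellite scan='clouding': P(storm) = 0.6·0.7060 / (0.6·0.7060 + 0.45·0.2940) ≈ 0.7620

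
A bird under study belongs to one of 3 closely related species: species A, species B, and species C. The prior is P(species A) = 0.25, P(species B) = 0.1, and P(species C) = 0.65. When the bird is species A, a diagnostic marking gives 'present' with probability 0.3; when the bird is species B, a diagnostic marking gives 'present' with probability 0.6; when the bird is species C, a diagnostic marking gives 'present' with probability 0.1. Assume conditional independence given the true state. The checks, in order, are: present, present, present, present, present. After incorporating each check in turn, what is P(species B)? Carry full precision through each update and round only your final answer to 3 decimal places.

After 'present': normaliser = 0.3·0.2500 + 0.6·0.1000 + 0.1·0.6500; P(species A) ≈ 0.3750, P(species B) ≈ 0.3000, P(species C) ≈ 0.3250
After 'present': normaliser = 0.3·0.3750 + 0.6·0.3000 + 0.1·0.3250; P(species A) ≈ 0.3462, P(species B) ≈ 0.5538, P(species C) ≈ 0.1000
After 'present': normaliser = 0.3·0.3462 + 0.6·0.5538 + 0.1·0.1000; P(species A) ≈ 0.2328, P(species B) ≈ 0.7448, P(species C) ≈ 0.0224
After 'present': normaliser = 0.3·0.2328 + 0.6·0.7448 + 0.1·0.0224; P(species A) ≈ 0.1346, P(species B) ≈ 0.8611, P(species C) ≈ 0.0043
After 'present': normaliser = 0.3·0.1346 + 0.6·0.8611 + 0.1·0.0043; P(species A) ≈ 0.0724, P(species B) ≈ 0.9268, P(species C) ≈ 0.0008

0.927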